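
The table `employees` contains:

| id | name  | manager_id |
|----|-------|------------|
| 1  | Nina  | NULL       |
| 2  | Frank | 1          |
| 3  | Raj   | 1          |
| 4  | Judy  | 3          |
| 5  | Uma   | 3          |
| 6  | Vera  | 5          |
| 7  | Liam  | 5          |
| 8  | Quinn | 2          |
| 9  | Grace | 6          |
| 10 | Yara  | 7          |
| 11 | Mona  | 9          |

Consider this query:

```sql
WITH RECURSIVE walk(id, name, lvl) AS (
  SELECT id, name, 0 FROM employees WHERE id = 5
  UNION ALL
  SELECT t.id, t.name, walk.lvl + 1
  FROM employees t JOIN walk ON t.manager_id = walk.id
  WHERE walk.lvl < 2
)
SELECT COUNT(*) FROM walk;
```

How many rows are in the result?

Base: id=5 (Uma) at lvl 0.
Iteration 1: rows with manager_id in {5} -> Vera (id 6, lvl 1), Liam (id 7, lvl 1).
Iteration 2: rows with manager_id in {6,7} -> Grace (id 9, lvl 2), Yara (id 10, lvl 2).
Iteration 3: lvl < 2 fails for all current rows; recursion stops.
Total rows emitted: 5.

5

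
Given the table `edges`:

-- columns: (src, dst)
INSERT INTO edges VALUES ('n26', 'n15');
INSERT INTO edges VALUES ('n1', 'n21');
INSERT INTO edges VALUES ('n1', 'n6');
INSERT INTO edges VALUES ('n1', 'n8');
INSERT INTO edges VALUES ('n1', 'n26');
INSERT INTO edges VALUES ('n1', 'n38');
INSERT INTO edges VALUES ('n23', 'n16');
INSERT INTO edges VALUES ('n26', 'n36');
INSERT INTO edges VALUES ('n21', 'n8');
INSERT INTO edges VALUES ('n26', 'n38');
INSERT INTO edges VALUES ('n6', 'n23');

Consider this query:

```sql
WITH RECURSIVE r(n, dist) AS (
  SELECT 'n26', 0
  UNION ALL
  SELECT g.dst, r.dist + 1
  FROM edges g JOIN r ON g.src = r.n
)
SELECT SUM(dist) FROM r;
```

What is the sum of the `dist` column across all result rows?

Base: (n26, dist=0).
Iteration 1: edges from {n26} -> (n15, dist=1), (n36, dist=1), (n38, dist=1).
Iteration 2: no outgoing edges from {n15,n36,n38}; recursion stops.
SUM(dist) = 0 + 1 + 1 + 1 = 3.

3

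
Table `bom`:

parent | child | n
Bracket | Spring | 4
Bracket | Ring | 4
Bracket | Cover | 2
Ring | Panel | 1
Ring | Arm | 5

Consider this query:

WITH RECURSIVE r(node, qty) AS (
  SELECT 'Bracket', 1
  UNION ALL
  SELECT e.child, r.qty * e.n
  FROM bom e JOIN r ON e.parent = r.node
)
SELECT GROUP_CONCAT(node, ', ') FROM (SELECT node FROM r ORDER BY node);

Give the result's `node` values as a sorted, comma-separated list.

Arm, Bracket, Cover, Panel, Ring, Spring

Base: (Bracket, qty=1).
Iteration 1: components of {Bracket} -> Cover = 1*2 = 2, Ring = 1*4 = 4, Spring = 1*4 = 4.
Iteration 2: components of {Cover,Ring,Spring} -> Arm = 4*5 = 20, Panel = 4*1 = 4.
Iteration 3: no further components; recursion stops.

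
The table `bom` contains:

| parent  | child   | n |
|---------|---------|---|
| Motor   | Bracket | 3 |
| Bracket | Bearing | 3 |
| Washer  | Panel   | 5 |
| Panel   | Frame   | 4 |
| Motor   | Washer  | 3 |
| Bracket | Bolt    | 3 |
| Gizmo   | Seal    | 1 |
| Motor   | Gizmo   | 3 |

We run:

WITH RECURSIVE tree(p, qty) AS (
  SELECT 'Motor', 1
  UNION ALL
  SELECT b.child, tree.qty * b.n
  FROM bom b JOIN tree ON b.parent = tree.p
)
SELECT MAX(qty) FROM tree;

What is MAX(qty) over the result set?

60

Base: (Motor, qty=1).
Iteration 1: components of {Motor} -> Bracket = 1*3 = 3, Gizmo = 1*3 = 3, Washer = 1*3 = 3.
Iteration 2: components of {Bracket,Gizmo,Washer} -> Bearing = 3*3 = 9, Bolt = 3*3 = 9, Panel = 3*5 = 15, Seal = 3*1 = 3.
Iteration 3: components of {Bearing,Bolt,Panel,Seal} -> Frame = 15*4 = 60.
Iteration 4: no further components; recursion stops.
qty values: 1, 3, 3, 3, 3, 15, 9, 9, 60; the maximum is 60.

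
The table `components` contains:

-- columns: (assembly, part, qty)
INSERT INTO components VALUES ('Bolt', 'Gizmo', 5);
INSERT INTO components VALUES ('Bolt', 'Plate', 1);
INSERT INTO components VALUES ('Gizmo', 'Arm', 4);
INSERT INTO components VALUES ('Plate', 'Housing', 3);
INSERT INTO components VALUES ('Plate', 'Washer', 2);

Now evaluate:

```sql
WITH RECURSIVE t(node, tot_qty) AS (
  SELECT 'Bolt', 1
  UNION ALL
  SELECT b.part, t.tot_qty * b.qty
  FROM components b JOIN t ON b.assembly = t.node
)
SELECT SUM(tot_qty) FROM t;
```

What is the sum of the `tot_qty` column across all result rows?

32

Base: (Bolt, tot_qty=1).
Iteration 1: components of {Bolt} -> Gizmo = 1*5 = 5, Plate = 1*1 = 1.
Iteration 2: components of {Gizmo,Plate} -> Arm = 5*4 = 20, Housing = 1*3 = 3, Washer = 1*2 = 2.
Iteration 3: no further components; recursion stops.
SUM(tot_qty) = 1 + 1 + 5 + 2 + 3 + 20 = 32.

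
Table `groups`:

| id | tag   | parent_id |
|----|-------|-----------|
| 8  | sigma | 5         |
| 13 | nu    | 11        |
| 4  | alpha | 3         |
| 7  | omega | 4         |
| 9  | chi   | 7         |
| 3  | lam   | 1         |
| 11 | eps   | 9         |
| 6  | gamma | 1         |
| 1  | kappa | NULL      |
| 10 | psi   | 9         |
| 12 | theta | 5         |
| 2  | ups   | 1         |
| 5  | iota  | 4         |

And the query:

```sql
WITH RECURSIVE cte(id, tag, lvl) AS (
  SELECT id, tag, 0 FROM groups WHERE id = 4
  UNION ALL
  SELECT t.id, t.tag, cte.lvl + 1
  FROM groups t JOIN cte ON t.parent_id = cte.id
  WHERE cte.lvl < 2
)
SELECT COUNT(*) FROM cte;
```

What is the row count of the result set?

6

Base: id=4 (alpha) at lvl 0.
Iteration 1: rows with parent_id in {4} -> iota (id 5, lvl 1), omega (id 7, lvl 1).
Iteration 2: rows with parent_id in {5,7} -> sigma (id 8, lvl 2), chi (id 9, lvl 2), theta (id 12, lvl 2).
Iteration 3: lvl < 2 fails for all current rows; recursion stops.
Total rows emitted: 6.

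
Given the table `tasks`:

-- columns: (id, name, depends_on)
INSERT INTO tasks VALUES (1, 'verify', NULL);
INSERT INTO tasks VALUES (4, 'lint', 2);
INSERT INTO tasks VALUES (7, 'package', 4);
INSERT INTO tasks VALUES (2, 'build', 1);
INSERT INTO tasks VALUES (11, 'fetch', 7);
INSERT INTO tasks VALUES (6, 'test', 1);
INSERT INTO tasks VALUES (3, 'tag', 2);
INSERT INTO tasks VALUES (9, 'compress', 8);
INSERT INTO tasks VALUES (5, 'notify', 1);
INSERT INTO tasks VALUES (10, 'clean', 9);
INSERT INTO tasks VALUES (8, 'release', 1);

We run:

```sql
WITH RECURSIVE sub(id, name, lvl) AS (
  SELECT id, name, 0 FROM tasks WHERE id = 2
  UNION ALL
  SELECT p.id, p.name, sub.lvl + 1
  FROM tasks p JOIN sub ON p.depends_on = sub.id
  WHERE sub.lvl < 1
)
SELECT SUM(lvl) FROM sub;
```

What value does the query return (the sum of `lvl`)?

2

Base: id=2 (build) at lvl 0.
Iteration 1: rows with depends_on in {2} -> tag (id 3, lvl 1), lint (id 4, lvl 1).
Iteration 2: lvl < 1 fails for all current rows; recursion stops.
SUM(lvl) = 0 + 1 + 1 = 2.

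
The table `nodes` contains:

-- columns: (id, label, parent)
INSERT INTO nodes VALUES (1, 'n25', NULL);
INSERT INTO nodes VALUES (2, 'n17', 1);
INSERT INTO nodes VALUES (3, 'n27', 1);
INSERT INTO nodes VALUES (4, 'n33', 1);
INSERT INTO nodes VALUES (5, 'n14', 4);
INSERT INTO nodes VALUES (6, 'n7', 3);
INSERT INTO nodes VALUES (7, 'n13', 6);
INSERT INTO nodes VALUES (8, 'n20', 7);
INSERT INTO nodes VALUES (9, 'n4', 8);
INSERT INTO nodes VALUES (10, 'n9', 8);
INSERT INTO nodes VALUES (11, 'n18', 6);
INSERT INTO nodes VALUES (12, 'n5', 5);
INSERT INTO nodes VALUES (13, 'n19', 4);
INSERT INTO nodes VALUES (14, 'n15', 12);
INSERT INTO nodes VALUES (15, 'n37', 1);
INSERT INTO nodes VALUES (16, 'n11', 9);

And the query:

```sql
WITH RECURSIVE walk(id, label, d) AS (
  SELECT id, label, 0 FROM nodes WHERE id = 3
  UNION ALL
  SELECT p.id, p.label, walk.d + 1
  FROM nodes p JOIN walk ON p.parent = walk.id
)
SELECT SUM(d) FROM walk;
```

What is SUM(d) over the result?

Base: id=3 (n27) at d 0.
Iteration 1: rows with parent in {3} -> n7 (id 6, d 1).
Iteration 2: rows with parent in {6} -> n13 (id 7, d 2), n18 (id 11, d 2).
Iteration 3: rows with parent in {7,11} -> n20 (id 8, d 3).
Iteration 4: rows with parent in {8} -> n4 (id 9, d 4), n9 (id 10, d 4).
Iteration 5: rows with parent in {9,10} -> n11 (id 16, d 5).
Iteration 6: no rows with parent in {16}; recursion stops.
SUM(d) = 0 + 1 + 2 + 2 + 3 + 4 + 4 + 5 = 21.

21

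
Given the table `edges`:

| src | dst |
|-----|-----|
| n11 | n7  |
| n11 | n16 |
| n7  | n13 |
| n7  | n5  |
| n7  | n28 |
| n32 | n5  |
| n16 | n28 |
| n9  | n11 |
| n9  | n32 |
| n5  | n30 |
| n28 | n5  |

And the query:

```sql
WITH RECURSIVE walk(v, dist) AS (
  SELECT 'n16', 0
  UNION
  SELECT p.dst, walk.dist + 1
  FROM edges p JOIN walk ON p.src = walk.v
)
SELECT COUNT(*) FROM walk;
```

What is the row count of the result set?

4

Base: (n16, dist=0).
Iteration 1: edges from {n16} -> (n28, dist=1).
Iteration 2: edges from {n28} -> (n5, dist=2).
Iteration 3: edges from {n5} -> (n30, dist=3).
Iteration 4: no outgoing edges from {n30}; recursion stops.
Total rows emitted: 4.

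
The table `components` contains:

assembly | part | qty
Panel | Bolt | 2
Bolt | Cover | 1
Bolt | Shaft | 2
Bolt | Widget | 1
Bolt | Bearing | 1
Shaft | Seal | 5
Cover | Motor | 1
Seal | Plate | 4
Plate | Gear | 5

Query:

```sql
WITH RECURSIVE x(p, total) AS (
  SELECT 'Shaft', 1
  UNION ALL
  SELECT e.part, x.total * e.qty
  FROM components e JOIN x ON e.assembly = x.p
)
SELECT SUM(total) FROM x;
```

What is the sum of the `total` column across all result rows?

Base: (Shaft, total=1).
Iteration 1: components of {Shaft} -> Seal = 1*5 = 5.
Iteration 2: components of {Seal} -> Plate = 5*4 = 20.
Iteration 3: components of {Plate} -> Gear = 20*5 = 100.
Iteration 4: no further components; recursion stops.
SUM(total) = 1 + 5 + 20 + 100 = 126.

126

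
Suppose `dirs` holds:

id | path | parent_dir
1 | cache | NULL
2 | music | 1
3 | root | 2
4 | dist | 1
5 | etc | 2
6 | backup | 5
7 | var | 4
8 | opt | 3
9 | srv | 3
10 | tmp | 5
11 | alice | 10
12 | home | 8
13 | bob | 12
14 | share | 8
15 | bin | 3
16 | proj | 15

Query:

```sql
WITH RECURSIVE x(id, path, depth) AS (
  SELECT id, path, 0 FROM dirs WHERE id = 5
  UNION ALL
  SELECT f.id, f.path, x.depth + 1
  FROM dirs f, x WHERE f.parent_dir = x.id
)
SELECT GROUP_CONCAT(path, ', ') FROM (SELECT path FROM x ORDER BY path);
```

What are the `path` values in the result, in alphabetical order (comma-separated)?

alice, backup, etc, tmp

Base: id=5 (etc) at depth 0.
Iteration 1: rows with parent_dir in {5} -> backup (id 6, depth 1), tmp (id 10, depth 1).
Iteration 2: rows with parent_dir in {6,10} -> alice (id 11, depth 2).
Iteration 3: no rows with parent_dir in {11}; recursion stops.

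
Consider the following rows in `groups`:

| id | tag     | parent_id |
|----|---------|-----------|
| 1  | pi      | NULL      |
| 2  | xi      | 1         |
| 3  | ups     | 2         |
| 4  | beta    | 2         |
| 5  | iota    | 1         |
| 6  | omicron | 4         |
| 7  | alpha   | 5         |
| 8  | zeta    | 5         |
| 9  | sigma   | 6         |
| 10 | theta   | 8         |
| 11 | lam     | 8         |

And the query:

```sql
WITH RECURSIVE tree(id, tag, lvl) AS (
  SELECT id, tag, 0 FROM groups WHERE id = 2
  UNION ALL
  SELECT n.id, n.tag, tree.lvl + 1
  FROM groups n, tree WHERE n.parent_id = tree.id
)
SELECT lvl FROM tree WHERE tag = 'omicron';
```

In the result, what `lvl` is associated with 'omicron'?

Base: id=2 (xi) at lvl 0.
Iteration 1: rows with parent_id in {2} -> ups (id 3, lvl 1), beta (id 4, lvl 1).
Iteration 2: rows with parent_id in {3,4} -> omicron (id 6, lvl 2).
Iteration 3: rows with parent_id in {6} -> sigma (id 9, lvl 3).
Iteration 4: no rows with parent_id in {9}; recursion stops.

2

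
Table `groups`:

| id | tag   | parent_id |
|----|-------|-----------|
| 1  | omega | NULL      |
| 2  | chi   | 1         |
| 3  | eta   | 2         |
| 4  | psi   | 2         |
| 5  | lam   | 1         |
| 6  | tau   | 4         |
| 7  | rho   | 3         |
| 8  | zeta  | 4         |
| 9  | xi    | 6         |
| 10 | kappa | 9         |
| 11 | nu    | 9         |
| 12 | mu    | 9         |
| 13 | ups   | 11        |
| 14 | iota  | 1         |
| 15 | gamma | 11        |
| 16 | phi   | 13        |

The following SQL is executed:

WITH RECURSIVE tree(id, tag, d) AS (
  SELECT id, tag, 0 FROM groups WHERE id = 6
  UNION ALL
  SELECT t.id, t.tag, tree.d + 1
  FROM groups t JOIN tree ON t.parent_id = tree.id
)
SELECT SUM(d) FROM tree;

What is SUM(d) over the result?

17

Base: id=6 (tau) at d 0.
Iteration 1: rows with parent_id in {6} -> xi (id 9, d 1).
Iteration 2: rows with parent_id in {9} -> kappa (id 10, d 2), nu (id 11, d 2), mu (id 12, d 2).
Iteration 3: rows with parent_id in {10,11,12} -> ups (id 13, d 3), gamma (id 15, d 3).
Iteration 4: rows with parent_id in {13,15} -> phi (id 16, d 4).
Iteration 5: no rows with parent_id in {16}; recursion stops.
SUM(d) = 0 + 1 + 2 + 2 + 2 + 3 + 3 + 4 = 17.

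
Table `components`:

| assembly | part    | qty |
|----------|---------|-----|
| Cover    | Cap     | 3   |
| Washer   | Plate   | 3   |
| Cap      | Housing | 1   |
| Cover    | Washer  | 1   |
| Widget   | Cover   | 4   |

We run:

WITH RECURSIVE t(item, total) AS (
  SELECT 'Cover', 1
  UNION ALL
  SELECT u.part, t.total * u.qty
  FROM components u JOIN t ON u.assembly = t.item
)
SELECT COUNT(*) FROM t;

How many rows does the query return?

Base: (Cover, total=1).
Iteration 1: components of {Cover} -> Cap = 1*3 = 3, Washer = 1*1 = 1.
Iteration 2: components of {Cap,Washer} -> Housing = 3*1 = 3, Plate = 1*3 = 3.
Iteration 3: no further components; recursion stops.
Total rows emitted: 5.

5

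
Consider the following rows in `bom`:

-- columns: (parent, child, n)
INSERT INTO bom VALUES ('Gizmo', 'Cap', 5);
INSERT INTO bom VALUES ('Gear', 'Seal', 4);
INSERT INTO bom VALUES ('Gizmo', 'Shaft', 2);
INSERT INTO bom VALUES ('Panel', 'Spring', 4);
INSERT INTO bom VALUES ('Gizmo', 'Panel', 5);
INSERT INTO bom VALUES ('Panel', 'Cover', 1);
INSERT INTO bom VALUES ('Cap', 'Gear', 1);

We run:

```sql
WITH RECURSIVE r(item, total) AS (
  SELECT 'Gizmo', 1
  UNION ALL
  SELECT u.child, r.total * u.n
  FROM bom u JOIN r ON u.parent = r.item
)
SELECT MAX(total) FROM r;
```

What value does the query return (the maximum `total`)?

20

Base: (Gizmo, total=1).
Iteration 1: components of {Gizmo} -> Cap = 1*5 = 5, Panel = 1*5 = 5, Shaft = 1*2 = 2.
Iteration 2: components of {Cap,Panel,Shaft} -> Cover = 5*1 = 5, Gear = 5*1 = 5, Spring = 5*4 = 20.
Iteration 3: components of {Cover,Gear,Spring} -> Seal = 5*4 = 20.
Iteration 4: no further components; recursion stops.
total values: 1, 5, 2, 5, 5, 20, 5, 20; the maximum is 20.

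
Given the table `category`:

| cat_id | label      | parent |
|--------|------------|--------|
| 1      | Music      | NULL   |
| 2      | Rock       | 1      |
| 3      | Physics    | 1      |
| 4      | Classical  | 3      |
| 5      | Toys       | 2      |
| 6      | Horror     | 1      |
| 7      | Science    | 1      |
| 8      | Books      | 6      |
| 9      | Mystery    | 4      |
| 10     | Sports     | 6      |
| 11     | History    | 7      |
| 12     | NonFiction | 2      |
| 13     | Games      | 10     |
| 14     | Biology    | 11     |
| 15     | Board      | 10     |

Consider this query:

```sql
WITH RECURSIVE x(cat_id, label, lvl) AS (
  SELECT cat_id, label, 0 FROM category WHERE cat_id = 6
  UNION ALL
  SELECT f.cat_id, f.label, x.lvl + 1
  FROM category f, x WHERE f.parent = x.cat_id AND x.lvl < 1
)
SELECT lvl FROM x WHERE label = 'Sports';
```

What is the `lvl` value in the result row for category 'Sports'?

Base: cat_id=6 (Horror) at lvl 0.
Iteration 1: rows with parent in {6} -> Books (id 8, lvl 1), Sports (id 10, lvl 1).
Iteration 2: lvl < 1 fails for all current rows; recursion stops.

1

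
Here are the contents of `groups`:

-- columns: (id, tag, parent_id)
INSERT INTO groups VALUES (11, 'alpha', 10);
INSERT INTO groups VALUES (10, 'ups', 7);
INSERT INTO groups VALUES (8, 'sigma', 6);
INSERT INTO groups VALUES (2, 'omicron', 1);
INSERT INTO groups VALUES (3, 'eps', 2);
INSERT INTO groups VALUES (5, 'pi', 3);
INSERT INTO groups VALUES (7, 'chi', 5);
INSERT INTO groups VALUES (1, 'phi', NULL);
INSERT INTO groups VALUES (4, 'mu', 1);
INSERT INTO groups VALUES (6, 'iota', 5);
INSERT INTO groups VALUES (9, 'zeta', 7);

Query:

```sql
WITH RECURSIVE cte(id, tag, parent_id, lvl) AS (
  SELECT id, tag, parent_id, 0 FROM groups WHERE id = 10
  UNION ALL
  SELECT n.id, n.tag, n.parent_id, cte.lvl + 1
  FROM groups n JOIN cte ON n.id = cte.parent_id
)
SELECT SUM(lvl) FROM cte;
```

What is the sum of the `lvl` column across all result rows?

Base: id=10 (ups), parent_id=7, lvl 0.
Iteration 1: join on id=7 -> chi (id 7, parent_id=5, lvl 1).
Iteration 2: join on id=5 -> pi (id 5, parent_id=3, lvl 2).
Iteration 3: join on id=3 -> eps (id 3, parent_id=2, lvl 3).
Iteration 4: join on id=2 -> omicron (id 2, parent_id=1, lvl 4).
Iteration 5: join on id=1 -> phi (id 1, parent_id=NULL, lvl 5).
Iteration 6: parent_id is NULL; no match; recursion stops.
SUM(lvl) = 0 + 1 + 2 + 3 + 4 + 5 = 15.

15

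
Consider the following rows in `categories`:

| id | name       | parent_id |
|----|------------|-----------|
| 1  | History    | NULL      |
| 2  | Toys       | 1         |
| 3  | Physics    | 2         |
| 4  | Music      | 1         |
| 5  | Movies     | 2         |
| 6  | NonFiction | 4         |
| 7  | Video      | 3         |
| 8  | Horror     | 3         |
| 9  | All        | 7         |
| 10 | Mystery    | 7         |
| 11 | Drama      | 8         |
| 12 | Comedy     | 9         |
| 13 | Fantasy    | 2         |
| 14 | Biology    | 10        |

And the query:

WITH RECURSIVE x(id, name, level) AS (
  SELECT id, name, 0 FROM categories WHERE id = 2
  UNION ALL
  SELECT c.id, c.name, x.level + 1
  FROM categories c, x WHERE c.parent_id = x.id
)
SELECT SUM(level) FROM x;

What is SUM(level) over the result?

Base: id=2 (Toys) at level 0.
Iteration 1: rows with parent_id in {2} -> Physics (id 3, level 1), Movies (id 5, level 1), Fantasy (id 13, level 1).
Iteration 2: rows with parent_id in {3,5,13} -> Video (id 7, level 2), Horror (id 8, level 2).
Iteration 3: rows with parent_id in {7,8} -> All (id 9, level 3), Mystery (id 10, level 3), Drama (id 11, level 3).
Iteration 4: rows with parent_id in {9,10,11} -> Comedy (id 12, level 4), Biology (id 14, level 4).
Iteration 5: no rows with parent_id in {12,14}; recursion stops.
SUM(level) = 0 + 1 + 1 + 1 + 2 + 2 + 3 + 3 + 3 + 4 + 4 = 24.

24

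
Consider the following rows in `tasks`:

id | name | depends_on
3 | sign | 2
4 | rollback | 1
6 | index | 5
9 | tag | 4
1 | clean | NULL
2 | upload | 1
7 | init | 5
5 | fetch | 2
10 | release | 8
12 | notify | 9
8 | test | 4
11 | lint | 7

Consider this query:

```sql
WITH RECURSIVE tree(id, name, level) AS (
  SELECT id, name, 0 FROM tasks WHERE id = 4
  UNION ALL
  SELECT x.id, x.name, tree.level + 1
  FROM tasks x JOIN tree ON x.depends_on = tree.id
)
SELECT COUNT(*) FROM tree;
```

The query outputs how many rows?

5

Base: id=4 (rollback) at level 0.
Iteration 1: rows with depends_on in {4} -> test (id 8, level 1), tag (id 9, level 1).
Iteration 2: rows with depends_on in {8,9} -> release (id 10, level 2), notify (id 12, level 2).
Iteration 3: no rows with depends_on in {10,12}; recursion stops.
Total rows emitted: 5.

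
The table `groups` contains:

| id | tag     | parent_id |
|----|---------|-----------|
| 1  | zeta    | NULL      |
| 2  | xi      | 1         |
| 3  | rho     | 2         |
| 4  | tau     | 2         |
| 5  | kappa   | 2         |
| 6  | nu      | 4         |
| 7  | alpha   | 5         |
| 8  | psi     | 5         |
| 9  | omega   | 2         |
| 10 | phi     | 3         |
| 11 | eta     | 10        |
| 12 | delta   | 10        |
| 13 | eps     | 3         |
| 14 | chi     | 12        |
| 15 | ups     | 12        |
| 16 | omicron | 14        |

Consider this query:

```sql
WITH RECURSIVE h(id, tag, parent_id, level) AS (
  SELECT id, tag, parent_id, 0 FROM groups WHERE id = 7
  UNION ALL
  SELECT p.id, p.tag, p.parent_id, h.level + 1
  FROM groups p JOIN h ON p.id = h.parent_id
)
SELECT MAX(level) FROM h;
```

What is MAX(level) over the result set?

3

Base: id=7 (alpha), parent_id=5, level 0.
Iteration 1: join on id=5 -> kappa (id 5, parent_id=2, level 1).
Iteration 2: join on id=2 -> xi (id 2, parent_id=1, level 2).
Iteration 3: join on id=1 -> zeta (id 1, parent_id=NULL, level 3).
Iteration 4: parent_id is NULL; no match; recursion stops.
level values: 0, 1, 2, 3; the maximum is 3.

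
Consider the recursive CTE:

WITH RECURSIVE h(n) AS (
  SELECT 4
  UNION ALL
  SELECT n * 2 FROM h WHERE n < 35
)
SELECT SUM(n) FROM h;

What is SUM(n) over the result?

Base: n=4.
Iteration 1: 4 < 35 holds -> n = 4 * 2 = 8.
Iteration 2: 8 < 35 holds -> n = 8 * 2 = 16.
Iteration 3: 16 < 35 holds -> n = 16 * 2 = 32.
Iteration 4: 32 < 35 holds -> n = 32 * 2 = 64.
Iteration 5: 64 < 35 fails; recursion stops.
SUM(n) = 4 + 8 + 16 + 32 + 64 = 124.

124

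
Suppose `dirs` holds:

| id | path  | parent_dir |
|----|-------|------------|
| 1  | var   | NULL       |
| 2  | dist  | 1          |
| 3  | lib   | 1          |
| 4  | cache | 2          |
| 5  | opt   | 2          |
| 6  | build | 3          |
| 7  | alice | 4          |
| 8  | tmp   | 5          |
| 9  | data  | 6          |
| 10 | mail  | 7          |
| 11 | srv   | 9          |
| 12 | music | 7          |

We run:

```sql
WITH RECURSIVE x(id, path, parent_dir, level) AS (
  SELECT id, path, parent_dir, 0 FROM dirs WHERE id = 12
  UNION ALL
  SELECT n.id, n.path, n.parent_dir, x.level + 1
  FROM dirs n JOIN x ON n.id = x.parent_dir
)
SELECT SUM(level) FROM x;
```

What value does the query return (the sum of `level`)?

10

Base: id=12 (music), parent_dir=7, level 0.
Iteration 1: join on id=7 -> alice (id 7, parent_dir=4, level 1).
Iteration 2: join on id=4 -> cache (id 4, parent_dir=2, level 2).
Iteration 3: join on id=2 -> dist (id 2, parent_dir=1, level 3).
Iteration 4: join on id=1 -> var (id 1, parent_dir=NULL, level 4).
Iteration 5: parent_dir is NULL; no match; recursion stops.
SUM(level) = 0 + 1 + 2 + 3 + 4 = 10.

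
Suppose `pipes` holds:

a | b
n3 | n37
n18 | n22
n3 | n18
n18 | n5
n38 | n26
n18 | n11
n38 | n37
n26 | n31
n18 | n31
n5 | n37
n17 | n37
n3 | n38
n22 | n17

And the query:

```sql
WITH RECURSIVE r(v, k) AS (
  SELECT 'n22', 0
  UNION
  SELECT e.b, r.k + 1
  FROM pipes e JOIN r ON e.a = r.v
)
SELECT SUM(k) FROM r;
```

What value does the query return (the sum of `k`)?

Base: (n22, k=0).
Iteration 1: edges from {n22} -> (n17, k=1).
Iteration 2: edges from {n17} -> (n37, k=2).
Iteration 3: no outgoing edges from {n37}; recursion stops.
SUM(k) = 0 + 1 + 2 = 3.

3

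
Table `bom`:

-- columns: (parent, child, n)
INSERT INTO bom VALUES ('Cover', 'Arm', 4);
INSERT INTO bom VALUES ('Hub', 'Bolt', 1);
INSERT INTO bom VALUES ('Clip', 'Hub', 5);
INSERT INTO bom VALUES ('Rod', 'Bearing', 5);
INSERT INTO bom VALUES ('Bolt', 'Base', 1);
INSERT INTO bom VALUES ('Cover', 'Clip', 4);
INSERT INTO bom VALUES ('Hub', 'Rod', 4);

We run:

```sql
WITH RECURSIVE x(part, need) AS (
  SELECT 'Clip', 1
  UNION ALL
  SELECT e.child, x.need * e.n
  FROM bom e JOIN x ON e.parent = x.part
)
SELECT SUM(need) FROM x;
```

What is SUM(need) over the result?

Base: (Clip, need=1).
Iteration 1: components of {Clip} -> Hub = 1*5 = 5.
Iteration 2: components of {Hub} -> Bolt = 5*1 = 5, Rod = 5*4 = 20.
Iteration 3: components of {Bolt,Rod} -> Base = 5*1 = 5, Bearing = 20*5 = 100.
Iteration 4: no further components; recursion stops.
SUM(need) = 1 + 5 + 20 + 5 + 100 + 5 = 136.

136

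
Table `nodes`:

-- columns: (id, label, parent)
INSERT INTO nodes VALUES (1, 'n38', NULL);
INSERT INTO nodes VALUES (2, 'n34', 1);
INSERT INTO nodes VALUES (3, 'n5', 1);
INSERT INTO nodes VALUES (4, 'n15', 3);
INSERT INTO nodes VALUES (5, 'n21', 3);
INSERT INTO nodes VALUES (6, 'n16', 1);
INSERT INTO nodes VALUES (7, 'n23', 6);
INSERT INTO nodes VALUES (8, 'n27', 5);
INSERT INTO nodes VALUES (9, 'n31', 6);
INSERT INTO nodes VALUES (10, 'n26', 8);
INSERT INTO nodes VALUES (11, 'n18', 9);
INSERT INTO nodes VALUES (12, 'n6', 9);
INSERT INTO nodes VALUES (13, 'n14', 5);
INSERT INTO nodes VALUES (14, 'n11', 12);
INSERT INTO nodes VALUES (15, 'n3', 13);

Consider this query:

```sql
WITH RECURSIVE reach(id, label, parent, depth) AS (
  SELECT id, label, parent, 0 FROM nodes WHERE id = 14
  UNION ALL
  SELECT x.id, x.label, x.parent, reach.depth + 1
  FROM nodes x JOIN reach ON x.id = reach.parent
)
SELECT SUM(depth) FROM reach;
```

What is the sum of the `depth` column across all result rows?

10

Base: id=14 (n11), parent=12, depth 0.
Iteration 1: join on id=12 -> n6 (id 12, parent=9, depth 1).
Iteration 2: join on id=9 -> n31 (id 9, parent=6, depth 2).
Iteration 3: join on id=6 -> n16 (id 6, parent=1, depth 3).
Iteration 4: join on id=1 -> n38 (id 1, parent=NULL, depth 4).
Iteration 5: parent is NULL; no match; recursion stops.
SUM(depth) = 0 + 1 + 2 + 3 + 4 = 10.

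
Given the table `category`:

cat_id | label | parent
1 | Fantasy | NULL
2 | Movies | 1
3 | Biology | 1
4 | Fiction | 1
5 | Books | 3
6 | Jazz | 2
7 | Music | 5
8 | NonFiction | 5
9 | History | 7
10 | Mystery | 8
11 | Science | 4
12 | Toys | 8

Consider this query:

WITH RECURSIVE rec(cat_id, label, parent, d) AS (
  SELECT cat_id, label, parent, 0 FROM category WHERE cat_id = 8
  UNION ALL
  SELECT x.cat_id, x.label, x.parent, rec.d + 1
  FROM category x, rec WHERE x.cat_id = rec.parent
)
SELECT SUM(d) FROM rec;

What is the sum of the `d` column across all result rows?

Base: cat_id=8 (NonFiction), parent=5, d 0.
Iteration 1: join on cat_id=5 -> Books (id 5, parent=3, d 1).
Iteration 2: join on cat_id=3 -> Biology (id 3, parent=1, d 2).
Iteration 3: join on cat_id=1 -> Fantasy (id 1, parent=NULL, d 3).
Iteration 4: parent is NULL; no match; recursion stops.
SUM(d) = 0 + 1 + 2 + 3 = 6.

6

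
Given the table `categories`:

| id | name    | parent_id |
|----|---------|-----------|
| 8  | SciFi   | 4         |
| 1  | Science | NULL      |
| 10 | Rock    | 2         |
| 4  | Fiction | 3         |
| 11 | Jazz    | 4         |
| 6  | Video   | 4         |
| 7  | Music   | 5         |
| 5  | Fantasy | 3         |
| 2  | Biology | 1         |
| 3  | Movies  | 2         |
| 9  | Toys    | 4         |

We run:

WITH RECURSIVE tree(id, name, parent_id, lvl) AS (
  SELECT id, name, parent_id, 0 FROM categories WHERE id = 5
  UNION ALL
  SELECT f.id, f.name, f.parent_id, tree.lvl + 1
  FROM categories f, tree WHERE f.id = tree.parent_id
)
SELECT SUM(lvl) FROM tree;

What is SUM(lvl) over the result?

Base: id=5 (Fantasy), parent_id=3, lvl 0.
Iteration 1: join on id=3 -> Movies (id 3, parent_id=2, lvl 1).
Iteration 2: join on id=2 -> Biology (id 2, parent_id=1, lvl 2).
Iteration 3: join on id=1 -> Science (id 1, parent_id=NULL, lvl 3).
Iteration 4: parent_id is NULL; no match; recursion stops.
SUM(lvl) = 0 + 1 + 2 + 3 = 6.

6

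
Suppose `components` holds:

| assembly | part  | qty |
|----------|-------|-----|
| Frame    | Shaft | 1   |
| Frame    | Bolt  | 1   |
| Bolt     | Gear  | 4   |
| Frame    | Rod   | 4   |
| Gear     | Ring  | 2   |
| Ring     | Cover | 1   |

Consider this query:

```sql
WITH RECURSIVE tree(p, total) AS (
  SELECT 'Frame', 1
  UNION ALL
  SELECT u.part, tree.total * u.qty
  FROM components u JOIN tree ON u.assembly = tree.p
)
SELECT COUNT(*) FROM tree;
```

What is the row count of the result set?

7

Base: (Frame, total=1).
Iteration 1: components of {Frame} -> Bolt = 1*1 = 1, Rod = 1*4 = 4, Shaft = 1*1 = 1.
Iteration 2: components of {Bolt,Rod,Shaft} -> Gear = 1*4 = 4.
Iteration 3: components of {Gear} -> Ring = 4*2 = 8.
Iteration 4: components of {Ring} -> Cover = 8*1 = 8.
Iteration 5: no further components; recursion stops.
Total rows emitted: 7.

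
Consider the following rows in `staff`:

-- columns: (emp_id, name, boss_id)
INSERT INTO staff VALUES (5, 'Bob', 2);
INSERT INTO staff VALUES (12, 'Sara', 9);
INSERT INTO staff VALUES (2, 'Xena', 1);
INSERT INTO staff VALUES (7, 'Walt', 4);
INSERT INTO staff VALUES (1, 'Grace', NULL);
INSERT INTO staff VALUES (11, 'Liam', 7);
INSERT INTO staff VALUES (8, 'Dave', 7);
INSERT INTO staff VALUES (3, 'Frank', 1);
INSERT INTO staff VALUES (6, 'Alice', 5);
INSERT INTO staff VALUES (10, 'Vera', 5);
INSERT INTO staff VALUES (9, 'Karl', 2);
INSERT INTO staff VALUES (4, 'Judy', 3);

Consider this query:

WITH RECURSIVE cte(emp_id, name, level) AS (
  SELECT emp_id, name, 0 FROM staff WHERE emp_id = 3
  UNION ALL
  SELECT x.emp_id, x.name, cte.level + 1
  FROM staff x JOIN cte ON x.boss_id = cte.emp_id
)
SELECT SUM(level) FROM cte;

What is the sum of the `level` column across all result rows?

9

Base: emp_id=3 (Frank) at level 0.
Iteration 1: rows with boss_id in {3} -> Judy (id 4, level 1).
Iteration 2: rows with boss_id in {4} -> Walt (id 7, level 2).
Iteration 3: rows with boss_id in {7} -> Dave (id 8, level 3), Liam (id 11, level 3).
Iteration 4: no rows with boss_id in {8,11}; recursion stops.
SUM(level) = 0 + 1 + 2 + 3 + 3 = 9.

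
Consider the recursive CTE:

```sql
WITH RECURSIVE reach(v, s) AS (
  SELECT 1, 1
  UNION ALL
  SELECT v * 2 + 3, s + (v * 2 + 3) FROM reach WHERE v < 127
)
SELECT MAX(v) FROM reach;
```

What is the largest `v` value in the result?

Base: v=1, s=1.
Iteration 1: 1 < 127 holds -> v = 1 * 2 + 3 = 5, s = 1 + 5 = 6.
Iteration 2: 5 < 127 holds -> v = 5 * 2 + 3 = 13, s = 6 + 13 = 19.
Iteration 3: 13 < 127 holds -> v = 13 * 2 + 3 = 29, s = 19 + 29 = 48.
Iteration 4: 29 < 127 holds -> v = 29 * 2 + 3 = 61, s = 48 + 61 = 109.
Iteration 5: 61 < 127 holds -> v = 61 * 2 + 3 = 125, s = 109 + 125 = 234.
Iteration 6: 125 < 127 holds -> v = 125 * 2 + 3 = 253, s = 234 + 253 = 487.
Iteration 7: 253 < 127 fails; recursion stops.
v values: 1, 5, 13, 29, 61, 125, 253; the maximum is 253.

253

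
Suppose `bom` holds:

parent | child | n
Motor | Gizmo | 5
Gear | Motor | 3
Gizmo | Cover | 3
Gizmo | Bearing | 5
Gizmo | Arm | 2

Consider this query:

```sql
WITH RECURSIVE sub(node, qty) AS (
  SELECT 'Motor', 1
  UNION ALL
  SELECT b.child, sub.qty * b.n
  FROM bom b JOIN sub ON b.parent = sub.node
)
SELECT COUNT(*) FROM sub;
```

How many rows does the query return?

5

Base: (Motor, qty=1).
Iteration 1: components of {Motor} -> Gizmo = 1*5 = 5.
Iteration 2: components of {Gizmo} -> Arm = 5*2 = 10, Bearing = 5*5 = 25, Cover = 5*3 = 15.
Iteration 3: no further components; recursion stops.
Total rows emitted: 5.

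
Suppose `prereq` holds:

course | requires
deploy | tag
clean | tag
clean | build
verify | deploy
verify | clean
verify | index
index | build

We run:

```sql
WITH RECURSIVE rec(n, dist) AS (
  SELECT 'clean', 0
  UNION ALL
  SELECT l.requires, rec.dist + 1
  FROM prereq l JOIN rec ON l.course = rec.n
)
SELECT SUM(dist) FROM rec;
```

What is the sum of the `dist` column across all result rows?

Base: (clean, dist=0).
Iteration 1: edges from {clean} -> (build, dist=1), (tag, dist=1).
Iteration 2: no outgoing edges from {build,tag}; recursion stops.
SUM(dist) = 0 + 1 + 1 = 2.

2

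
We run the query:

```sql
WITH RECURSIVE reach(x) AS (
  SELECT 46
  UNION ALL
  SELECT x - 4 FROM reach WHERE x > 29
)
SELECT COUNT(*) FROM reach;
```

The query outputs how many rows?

Base: x=46.
Iteration 1: 46 > 29 holds -> x = 46 - 4 = 42.
Iteration 2: 42 > 29 holds -> x = 42 - 4 = 38.
Iteration 3: 38 > 29 holds -> x = 38 - 4 = 34.
Iteration 4: 34 > 29 holds -> x = 34 - 4 = 30.
Iteration 5: 30 > 29 holds -> x = 30 - 4 = 26.
Iteration 6: 26 > 29 fails; recursion stops.
Total rows emitted: 6.

6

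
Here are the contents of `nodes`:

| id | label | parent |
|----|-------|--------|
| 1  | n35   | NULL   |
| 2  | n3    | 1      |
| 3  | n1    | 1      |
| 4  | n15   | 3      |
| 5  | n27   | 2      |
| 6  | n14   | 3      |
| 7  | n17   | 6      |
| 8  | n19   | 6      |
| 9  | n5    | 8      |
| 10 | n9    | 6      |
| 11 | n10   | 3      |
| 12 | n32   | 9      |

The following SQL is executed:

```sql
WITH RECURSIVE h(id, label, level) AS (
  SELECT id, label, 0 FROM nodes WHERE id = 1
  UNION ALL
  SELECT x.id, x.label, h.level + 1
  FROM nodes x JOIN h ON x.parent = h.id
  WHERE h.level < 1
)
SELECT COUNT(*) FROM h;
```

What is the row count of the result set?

3

Base: id=1 (n35) at level 0.
Iteration 1: rows with parent in {1} -> n3 (id 2, level 1), n1 (id 3, level 1).
Iteration 2: level < 1 fails for all current rows; recursion stops.
Total rows emitted: 3.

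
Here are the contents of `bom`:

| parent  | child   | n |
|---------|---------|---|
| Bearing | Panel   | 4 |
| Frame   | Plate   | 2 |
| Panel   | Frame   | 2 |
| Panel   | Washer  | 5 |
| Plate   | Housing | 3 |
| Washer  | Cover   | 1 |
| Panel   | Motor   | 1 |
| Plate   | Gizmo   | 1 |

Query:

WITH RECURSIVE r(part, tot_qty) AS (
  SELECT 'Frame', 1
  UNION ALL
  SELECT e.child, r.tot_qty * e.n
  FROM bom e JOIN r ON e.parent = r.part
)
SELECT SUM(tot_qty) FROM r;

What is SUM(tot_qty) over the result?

11

Base: (Frame, tot_qty=1).
Iteration 1: components of {Frame} -> Plate = 1*2 = 2.
Iteration 2: components of {Plate} -> Gizmo = 2*1 = 2, Housing = 2*3 = 6.
Iteration 3: no further components; recursion stops.
SUM(tot_qty) = 1 + 2 + 2 + 6 = 11.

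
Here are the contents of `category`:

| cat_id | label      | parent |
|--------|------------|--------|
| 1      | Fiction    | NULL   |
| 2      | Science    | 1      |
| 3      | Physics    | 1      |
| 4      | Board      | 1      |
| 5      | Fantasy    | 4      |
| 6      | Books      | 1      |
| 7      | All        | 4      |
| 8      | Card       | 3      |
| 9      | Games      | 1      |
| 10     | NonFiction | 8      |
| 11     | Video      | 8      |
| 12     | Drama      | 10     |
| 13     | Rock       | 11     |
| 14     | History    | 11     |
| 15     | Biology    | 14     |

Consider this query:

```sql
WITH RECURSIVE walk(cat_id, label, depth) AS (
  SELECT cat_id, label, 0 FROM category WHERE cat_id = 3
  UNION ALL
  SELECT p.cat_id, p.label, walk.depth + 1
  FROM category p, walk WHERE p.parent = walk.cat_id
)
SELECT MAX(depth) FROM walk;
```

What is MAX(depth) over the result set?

4

Base: cat_id=3 (Physics) at depth 0.
Iteration 1: rows with parent in {3} -> Card (id 8, depth 1).
Iteration 2: rows with parent in {8} -> NonFiction (id 10, depth 2), Video (id 11, depth 2).
Iteration 3: rows with parent in {10,11} -> Drama (id 12, depth 3), Rock (id 13, depth 3), History (id 14, depth 3).
Iteration 4: rows with parent in {12,13,14} -> Biology (id 15, depth 4).
Iteration 5: no rows with parent in {15}; recursion stops.
depth values: 0, 1, 2, 2, 3, 3, 3, 4; the maximum is 4.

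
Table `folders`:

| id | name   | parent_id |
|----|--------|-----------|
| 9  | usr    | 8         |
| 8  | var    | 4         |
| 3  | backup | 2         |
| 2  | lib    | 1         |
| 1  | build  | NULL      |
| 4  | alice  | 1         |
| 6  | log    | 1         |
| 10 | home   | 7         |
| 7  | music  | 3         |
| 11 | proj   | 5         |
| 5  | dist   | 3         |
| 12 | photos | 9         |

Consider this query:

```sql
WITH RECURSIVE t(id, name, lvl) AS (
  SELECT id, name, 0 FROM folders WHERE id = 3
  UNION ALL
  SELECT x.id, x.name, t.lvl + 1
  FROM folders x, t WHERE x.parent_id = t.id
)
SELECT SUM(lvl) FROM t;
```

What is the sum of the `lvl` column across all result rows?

6

Base: id=3 (backup) at lvl 0.
Iteration 1: rows with parent_id in {3} -> dist (id 5, lvl 1), music (id 7, lvl 1).
Iteration 2: rows with parent_id in {5,7} -> home (id 10, lvl 2), proj (id 11, lvl 2).
Iteration 3: no rows with parent_id in {10,11}; recursion stops.
SUM(lvl) = 0 + 1 + 1 + 2 + 2 = 6.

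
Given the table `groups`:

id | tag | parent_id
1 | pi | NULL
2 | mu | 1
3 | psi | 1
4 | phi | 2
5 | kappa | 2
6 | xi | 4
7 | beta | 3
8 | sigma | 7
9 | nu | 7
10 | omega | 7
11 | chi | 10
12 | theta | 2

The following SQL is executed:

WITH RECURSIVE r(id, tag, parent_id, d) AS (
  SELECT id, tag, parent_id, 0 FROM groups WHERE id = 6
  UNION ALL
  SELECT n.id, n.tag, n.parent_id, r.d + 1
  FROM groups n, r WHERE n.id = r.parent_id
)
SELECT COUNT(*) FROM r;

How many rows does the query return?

Base: id=6 (xi), parent_id=4, d 0.
Iteration 1: join on id=4 -> phi (id 4, parent_id=2, d 1).
Iteration 2: join on id=2 -> mu (id 2, parent_id=1, d 2).
Iteration 3: join on id=1 -> pi (id 1, parent_id=NULL, d 3).
Iteration 4: parent_id is NULL; no match; recursion stops.
Total rows emitted: 4.

4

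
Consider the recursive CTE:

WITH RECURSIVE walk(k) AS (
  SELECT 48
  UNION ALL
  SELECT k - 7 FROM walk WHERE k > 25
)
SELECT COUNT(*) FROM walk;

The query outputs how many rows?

Base: k=48.
Iteration 1: 48 > 25 holds -> k = 48 - 7 = 41.
Iteration 2: 41 > 25 holds -> k = 41 - 7 = 34.
Iteration 3: 34 > 25 holds -> k = 34 - 7 = 27.
Iteration 4: 27 > 25 holds -> k = 27 - 7 = 20.
Iteration 5: 20 > 25 fails; recursion stops.
Total rows emitted: 5.

5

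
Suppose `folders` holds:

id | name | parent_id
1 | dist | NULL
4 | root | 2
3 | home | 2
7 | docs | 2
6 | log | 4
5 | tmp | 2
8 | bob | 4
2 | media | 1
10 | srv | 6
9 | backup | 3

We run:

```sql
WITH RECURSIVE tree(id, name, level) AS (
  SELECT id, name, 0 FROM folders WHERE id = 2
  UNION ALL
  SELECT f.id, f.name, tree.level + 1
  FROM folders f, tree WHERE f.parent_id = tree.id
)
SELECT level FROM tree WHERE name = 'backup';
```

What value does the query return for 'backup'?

2

Base: id=2 (media) at level 0.
Iteration 1: rows with parent_id in {2} -> home (id 3, level 1), root (id 4, level 1), tmp (id 5, level 1), docs (id 7, level 1).
Iteration 2: rows with parent_id in {3,4,5,7} -> log (id 6, level 2), bob (id 8, level 2), backup (id 9, level 2).
Iteration 3: rows with parent_id in {6,8,9} -> srv (id 10, level 3).
Iteration 4: no rows with parent_id in {10}; recursion stops.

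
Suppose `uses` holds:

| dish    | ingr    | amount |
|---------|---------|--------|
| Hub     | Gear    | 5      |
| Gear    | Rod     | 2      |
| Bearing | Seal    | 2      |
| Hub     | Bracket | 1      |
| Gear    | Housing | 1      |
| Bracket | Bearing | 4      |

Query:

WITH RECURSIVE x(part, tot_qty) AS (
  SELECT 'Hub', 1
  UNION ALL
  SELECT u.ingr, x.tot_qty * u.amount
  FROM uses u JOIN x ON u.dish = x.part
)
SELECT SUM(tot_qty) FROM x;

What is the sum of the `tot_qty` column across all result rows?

Base: (Hub, tot_qty=1).
Iteration 1: components of {Hub} -> Bracket = 1*1 = 1, Gear = 1*5 = 5.
Iteration 2: components of {Bracket,Gear} -> Bearing = 1*4 = 4, Housing = 5*1 = 5, Rod = 5*2 = 10.
Iteration 3: components of {Bearing,Housing,Rod} -> Seal = 4*2 = 8.
Iteration 4: no further components; recursion stops.
SUM(tot_qty) = 1 + 1 + 5 + 4 + 10 + 5 + 8 = 34.

34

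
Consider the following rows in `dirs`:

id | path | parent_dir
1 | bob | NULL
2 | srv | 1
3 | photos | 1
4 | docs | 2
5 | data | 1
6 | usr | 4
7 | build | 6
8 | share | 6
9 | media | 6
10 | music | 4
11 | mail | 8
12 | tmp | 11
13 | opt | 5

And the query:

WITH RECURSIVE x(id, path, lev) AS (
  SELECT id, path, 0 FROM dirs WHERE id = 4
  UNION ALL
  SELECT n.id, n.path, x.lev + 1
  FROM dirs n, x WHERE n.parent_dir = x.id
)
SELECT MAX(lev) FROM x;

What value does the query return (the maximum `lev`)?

4

Base: id=4 (docs) at lev 0.
Iteration 1: rows with parent_dir in {4} -> usr (id 6, lev 1), music (id 10, lev 1).
Iteration 2: rows with parent_dir in {6,10} -> build (id 7, lev 2), share (id 8, lev 2), media (id 9, lev 2).
Iteration 3: rows with parent_dir in {7,8,9} -> mail (id 11, lev 3).
Iteration 4: rows with parent_dir in {11} -> tmp (id 12, lev 4).
Iteration 5: no rows with parent_dir in {12}; recursion stops.
lev values: 0, 1, 1, 2, 2, 2, 3, 4; the maximum is 4.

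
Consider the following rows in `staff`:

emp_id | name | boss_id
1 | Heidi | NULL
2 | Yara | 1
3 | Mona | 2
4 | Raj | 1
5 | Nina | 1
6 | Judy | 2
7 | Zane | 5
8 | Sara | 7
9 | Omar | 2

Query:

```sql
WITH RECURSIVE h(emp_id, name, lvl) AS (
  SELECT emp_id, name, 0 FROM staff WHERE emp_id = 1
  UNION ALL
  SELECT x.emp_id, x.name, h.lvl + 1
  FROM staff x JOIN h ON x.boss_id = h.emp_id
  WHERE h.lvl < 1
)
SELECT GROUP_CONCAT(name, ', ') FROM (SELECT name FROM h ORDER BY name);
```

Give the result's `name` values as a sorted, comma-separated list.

Base: emp_id=1 (Heidi) at lvl 0.
Iteration 1: rows with boss_id in {1} -> Yara (id 2, lvl 1), Raj (id 4, lvl 1), Nina (id 5, lvl 1).
Iteration 2: lvl < 1 fails for all current rows; recursion stops.

Heidi, Nina, Raj, Yara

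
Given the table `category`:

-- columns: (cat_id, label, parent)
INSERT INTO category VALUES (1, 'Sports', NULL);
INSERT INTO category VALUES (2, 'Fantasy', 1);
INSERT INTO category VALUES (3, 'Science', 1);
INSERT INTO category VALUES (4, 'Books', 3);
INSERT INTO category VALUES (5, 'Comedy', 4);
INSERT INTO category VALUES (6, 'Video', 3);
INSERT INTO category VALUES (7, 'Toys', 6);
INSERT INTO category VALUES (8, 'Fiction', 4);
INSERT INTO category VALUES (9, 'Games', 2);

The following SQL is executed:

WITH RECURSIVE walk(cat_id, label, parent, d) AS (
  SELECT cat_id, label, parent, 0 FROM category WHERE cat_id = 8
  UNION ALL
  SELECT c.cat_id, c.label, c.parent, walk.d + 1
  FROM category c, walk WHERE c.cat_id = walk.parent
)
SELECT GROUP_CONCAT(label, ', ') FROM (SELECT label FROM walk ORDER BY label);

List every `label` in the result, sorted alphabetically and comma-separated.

Base: cat_id=8 (Fiction), parent=4, d 0.
Iteration 1: join on cat_id=4 -> Books (id 4, parent=3, d 1).
Iteration 2: join on cat_id=3 -> Science (id 3, parent=1, d 2).
Iteration 3: join on cat_id=1 -> Sports (id 1, parent=NULL, d 3).
Iteration 4: parent is NULL; no match; recursion stops.

Books, Fiction, Science, Sports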